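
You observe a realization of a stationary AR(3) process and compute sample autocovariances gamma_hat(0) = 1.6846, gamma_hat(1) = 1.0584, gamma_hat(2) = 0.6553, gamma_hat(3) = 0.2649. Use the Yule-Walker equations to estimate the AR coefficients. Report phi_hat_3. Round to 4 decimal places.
\hat\phi_{3} = -0.1380

The Yule-Walker equations for an AR(p) process read, in matrix form,
  Gamma_p phi = r_p,   with   (Gamma_p)_{ij} = gamma(|i - j|),
                       (r_p)_i = gamma(i),   i,j = 1..p.
Substitute the sample gammas (Toeplitz matrix and right-hand side of size 3):
  Gamma_p = [[1.6846, 1.0584, 0.6553], [1.0584, 1.6846, 1.0584], [0.6553, 1.0584, 1.6846]]
  r_p     = [1.0584, 0.6553, 0.2649]
Written out (R1..R3):
  (R1) 1.6846 phi_1 + 1.0584 phi_2 + 0.6553 phi_3 = 1.0584
  (R2) 1.0584 phi_1 + 1.6846 phi_2 + 1.0584 phi_3 = 0.6553
  (R3) 0.6553 phi_1 + 1.0584 phi_2 + 1.6846 phi_3 = 0.2649
Gaussian elimination:
  R2 <- R2 - (1.0584/1.6846) R1 = R2 - (0.62828) R1:  1.019629 phi_2 + 0.646688 phi_3 = -0.009671
  R3 <- R3 - (0.6553/1.6846) R1 = R3 - (0.388994) R1:  0.646688 phi_2 + 1.429692 phi_3 = -0.146812
  R3 <- R3 - (0.646688/1.019629) R2 = R3 - (0.634239) R2:  1.019537 phi_3 = -0.140678
Back-substitution:
  phi_hat_3 = -0.140678 / 1.019537 = -0.137982
  phi_hat_2 = (-0.009671 - (0.646688)(-0.137982)) / 1.019629 = 0.078029
  phi_hat_1 = (1.0584 - (1.0584)(0.078029) - (0.6553)(-0.137982)) / 1.6846 = 0.63293
So phi_hat = [0.6329, 0.0780, -0.1380].
Therefore phi_hat_3 = -0.1380.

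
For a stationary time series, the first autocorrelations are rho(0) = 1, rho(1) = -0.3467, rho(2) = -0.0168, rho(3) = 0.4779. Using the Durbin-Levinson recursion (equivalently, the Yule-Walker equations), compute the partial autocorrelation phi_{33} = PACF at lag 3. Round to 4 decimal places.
\phi_{33} = 0.4860

The PACF at lag k is phi_{kk}, the last component of the solution
to the Yule-Walker system G_k phi = r_k where
  (G_k)_{ij} = rho(|i - j|), (r_k)_i = rho(i), i,j = 1..k.
Equivalently, Durbin-Levinson gives phi_{kk} iteratively:
  phi_{11} = rho(1)
  phi_{kk} = [rho(k) - sum_{j=1..k-1} phi_{k-1,j} rho(k-j)]
            / [1 - sum_{j=1..k-1} phi_{k-1,j} rho(j)],
  phi_{k,j} = phi_{k-1,j} - phi_{kk} phi_{k-1,k-j},  j = 1..k-1.
Step k = 1:
  phi_11 = rho(1) = -0.3467.
Step k = 2:
  phi_22 = [rho(2) - phi_11 rho(1)] / [1 - phi_11 rho(1)] = [-0.0168 - (-0.3467)(-0.3467)] / [1 - (-0.3467)(-0.3467)]
         = -0.13700089 / 0.87979911 = -0.155718.
  Update: phi_21 = phi_11 - phi_22 phi_11 = -0.3467 - (-0.155718)(-0.3467) = -0.400688.
Step k = 3:
  phi_33 = [rho(3) - phi_21 rho(2) - phi_22 rho(1)] / [1 - phi_21 rho(1) - phi_22 rho(2)]
    numerator   = 0.4779 - (-0.400688)(-0.0168) - (-0.155718)(-0.3467) = 0.41718089
    denominator = 1 - (-0.400688)(-0.3467) - (-0.155718)(-0.0168) = 0.85846555
  phi_33 = 0.41718089 / 0.85846555 = 0.486.
Therefore phi_{33} = 0.4860.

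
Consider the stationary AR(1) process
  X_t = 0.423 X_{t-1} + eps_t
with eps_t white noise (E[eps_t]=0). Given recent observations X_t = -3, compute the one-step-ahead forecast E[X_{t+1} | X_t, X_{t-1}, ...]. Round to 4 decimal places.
E[X_{t+1} \mid \mathcal F_t] = -1.2690

For an AR(p) model X_t = c + sum_i phi_i X_{t-i} + eps_t, the
one-step-ahead conditional mean is
  E[X_{t+1} | X_t, ...] = c + sum_i phi_i X_{t+1-i}.
Substitute known values:
  E[X_{t+1} | ...] = (0.423) * (-3)
                   = -1.2690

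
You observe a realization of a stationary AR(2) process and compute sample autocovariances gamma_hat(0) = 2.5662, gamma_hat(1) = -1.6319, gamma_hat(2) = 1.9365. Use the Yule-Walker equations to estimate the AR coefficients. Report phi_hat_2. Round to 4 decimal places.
\hat\phi_{2} = 0.5880

The Yule-Walker equations for an AR(p) process read, in matrix form,
  Gamma_p phi = r_p,   with   (Gamma_p)_{ij} = gamma(|i - j|),
                       (r_p)_i = gamma(i),   i,j = 1..p.
Substitute the sample gammas (Toeplitz matrix and right-hand side of size 2):
  Gamma_p = [[2.5662, -1.6319], [-1.6319, 2.5662]]
  r_p     = [-1.6319, 1.9365]
Written out:
  2.5662 phi_1 - 1.6319 phi_2 = -1.6319
  -1.6319 phi_1 + 2.5662 phi_2 = 1.9365
Solve by Cramer's rule:
  det = gamma(0)^2 - gamma(1)^2 = (2.5662)^2 - (-1.6319)^2 = 6.58538244 - 2.66309761 = 3.92228483
  phi_hat_1 = [gamma(1) gamma(0) - gamma(1) gamma(2)] / det = [(-1.6319)(2.5662) - (-1.6319)(1.9365)] / 3.92228483 = -1.02760743 / 3.92228483 = -0.262
  phi_hat_2 = [gamma(0) gamma(2) - gamma(1)^2] / det = [(2.5662)(1.9365) - (-1.6319)^2] / 3.92228483 = 2.30634869 / 3.92228483 = 0.588
So phi_hat = [-0.2620, 0.5880].
Therefore phi_hat_2 = 0.5880.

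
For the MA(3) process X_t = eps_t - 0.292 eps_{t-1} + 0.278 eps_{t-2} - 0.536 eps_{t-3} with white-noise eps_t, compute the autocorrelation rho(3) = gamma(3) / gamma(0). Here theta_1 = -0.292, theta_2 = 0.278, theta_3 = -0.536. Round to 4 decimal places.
\rho(3) = -0.3697

For an MA(q) process with theta_0 = 1, the autocovariance is
  gamma(k) = sigma^2 * sum_{i=0..q-k} theta_i * theta_{i+k},
and rho(k) = gamma(k) / gamma(0). Sigma^2 cancels.
  numerator   = (1)*(-0.536) = -0.536.
  denominator = (1)^2 + (-0.292)^2 + (0.278)^2 + (-0.536)^2 = 1.449844.
  rho(3) = -0.536 / 1.449844 = -0.3697.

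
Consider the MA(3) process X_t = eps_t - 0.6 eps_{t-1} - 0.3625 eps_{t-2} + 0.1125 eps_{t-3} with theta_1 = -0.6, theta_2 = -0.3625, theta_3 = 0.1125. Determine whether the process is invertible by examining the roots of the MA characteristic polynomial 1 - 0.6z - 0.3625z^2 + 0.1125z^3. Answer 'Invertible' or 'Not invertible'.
\text{Invertible}

The MA(q) characteristic polynomial is P(z) = 1 - 0.6z - 0.3625z^2 + 0.1125z^3.
Invertibility requires all roots to lie outside the unit circle, i.e. |z| > 1 for every root.
Degree 3: look for a simple real root z0 first, then factor out (1 - z/z0) and solve the remaining quadratic.
Testing z0 = 4: P(4) = 1 + (-0.6)(4) + (-0.3625)(4)^2 + (0.1125)(4)^3
  = 1 + (-2.4) + (-5.8) + (7.2) = 0.  So z_0 = 4 is a root, |z_0| = 4.
Divide out the factor (1 - 0.25 z) = (1 - z/z0) (since 1/z0 = 0.25):
  P(z) = (1 - 0.25 z)(1 + (-0.35) z + (-0.45) z^2)
  [check: z-coef -0.35 - (0.25) = -0.6; z^2-coef -0.45 - (0.25)(-0.35) = -0.3625; z^3-coef -(0.25)(-0.45) = 0.1125.]
Remaining roots from the quadratic factor 1 + (-0.35) z + (-0.45) z^2:
  Set 1 + (-0.35) z + (-0.45) z^2 = 0, i.e. a z^2 + b z + c = 0 with a = -0.45, b = -0.35, c = 1.
  Discriminant D = b^2 - 4ac = (-0.35)^2 - 4*(-0.45)*1 = 0.1225 - (-1.8) = 1.9225.
  D >= 0, so the roots are real: z = (-b +/- sqrt(D)) / (2a) = (0.35 +/- 1.386542) / (-0.9).
    z_1 = (0.35 + 1.386542) / (-0.9) = -1.9295,   |z_1| = 1.9295.
    z_2 = (0.35 - 1.386542) / (-0.9) = 1.1517,   |z_2| = 1.1517.
Moduli of all roots: 4.0000, 1.9295, 1.1517.
All moduli strictly greater than 1? Yes.
Verdict: Invertible.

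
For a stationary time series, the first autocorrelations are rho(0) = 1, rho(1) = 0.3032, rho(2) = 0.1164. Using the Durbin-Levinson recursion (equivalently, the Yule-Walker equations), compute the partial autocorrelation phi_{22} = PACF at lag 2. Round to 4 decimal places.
\phi_{22} = 0.0269

The PACF at lag k is phi_{kk}, the last component of the solution
to the Yule-Walker system G_k phi = r_k where
  (G_k)_{ij} = rho(|i - j|), (r_k)_i = rho(i), i,j = 1..k.
Equivalently, Durbin-Levinson gives phi_{kk} iteratively:
  phi_{11} = rho(1)
  phi_{kk} = [rho(k) - sum_{j=1..k-1} phi_{k-1,j} rho(k-j)]
            / [1 - sum_{j=1..k-1} phi_{k-1,j} rho(j)],
  phi_{k,j} = phi_{k-1,j} - phi_{kk} phi_{k-1,k-j},  j = 1..k-1.
Step k = 1:
  phi_11 = rho(1) = 0.3032.
Step k = 2:
  phi_22 = [rho(2) - phi_11 rho(1)] / [1 - phi_11 rho(1)] = [0.1164 - (0.3032)(0.3032)] / [1 - (0.3032)(0.3032)]
         = 0.02446976 / 0.90806976 = 0.0269.
Therefore phi_{22} = 0.0269.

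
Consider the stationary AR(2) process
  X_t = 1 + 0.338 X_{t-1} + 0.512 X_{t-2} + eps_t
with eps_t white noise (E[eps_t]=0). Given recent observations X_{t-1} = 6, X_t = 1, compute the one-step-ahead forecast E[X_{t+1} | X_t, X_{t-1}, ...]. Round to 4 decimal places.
E[X_{t+1} \mid \mathcal F_t] = 4.4100

For an AR(p) model X_t = c + sum_i phi_i X_{t-i} + eps_t, the
one-step-ahead conditional mean is
  E[X_{t+1} | X_t, ...] = c + sum_i phi_i X_{t+1-i}.
Substitute known values:
  E[X_{t+1} | ...] = 1 + (0.338) * (1) + (0.512) * (6)
                   = 4.4100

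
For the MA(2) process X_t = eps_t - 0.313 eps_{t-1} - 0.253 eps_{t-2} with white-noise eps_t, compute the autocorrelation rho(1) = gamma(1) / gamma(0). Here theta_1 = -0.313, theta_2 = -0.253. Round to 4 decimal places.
\rho(1) = -0.2012

For an MA(q) process with theta_0 = 1, the autocovariance is
  gamma(k) = sigma^2 * sum_{i=0..q-k} theta_i * theta_{i+k},
and rho(k) = gamma(k) / gamma(0). Sigma^2 cancels.
  numerator   = (1)*(-0.313) + (-0.313)*(-0.253) = -0.233811.
  denominator = (1)^2 + (-0.313)^2 + (-0.253)^2 = 1.161978.
  rho(1) = -0.233811 / 1.161978 = -0.2012.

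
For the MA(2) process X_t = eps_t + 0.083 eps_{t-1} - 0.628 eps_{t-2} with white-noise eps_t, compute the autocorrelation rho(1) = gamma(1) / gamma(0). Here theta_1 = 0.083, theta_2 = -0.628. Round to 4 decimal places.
\rho(1) = 0.0220

For an MA(q) process with theta_0 = 1, the autocovariance is
  gamma(k) = sigma^2 * sum_{i=0..q-k} theta_i * theta_{i+k},
and rho(k) = gamma(k) / gamma(0). Sigma^2 cancels.
  numerator   = (1)*(0.083) + (0.083)*(-0.628) = 0.030876.
  denominator = (1)^2 + (0.083)^2 + (-0.628)^2 = 1.401273.
  rho(1) = 0.030876 / 1.401273 = 0.0220.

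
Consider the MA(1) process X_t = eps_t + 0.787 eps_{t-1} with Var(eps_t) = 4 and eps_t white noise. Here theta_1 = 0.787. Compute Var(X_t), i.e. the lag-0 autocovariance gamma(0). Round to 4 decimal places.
\gamma(0) = 6.4775

For an MA(q) process X_t = eps_t + sum_i theta_i eps_{t-i} with
Var(eps_t) = sigma^2, the variance is
  gamma(0) = sigma^2 * (1 + sum_i theta_i^2).
  sum_i theta_i^2 = (0.787)^2 = 0.619369.
  gamma(0) = 4 * (1 + 0.619369) = 4 * 1.619369 = 6.477476, which rounds to 6.4775.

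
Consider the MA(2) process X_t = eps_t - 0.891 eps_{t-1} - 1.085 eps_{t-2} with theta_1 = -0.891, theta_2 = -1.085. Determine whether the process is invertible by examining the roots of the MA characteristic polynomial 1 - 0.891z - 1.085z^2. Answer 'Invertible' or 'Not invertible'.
\text{Not invertible}

The MA(q) characteristic polynomial is P(z) = 1 - 0.891z - 1.085z^2.
Invertibility requires all roots to lie outside the unit circle, i.e. |z| > 1 for every root.
Set 1 + (-0.891) z + (-1.085) z^2 = 0, i.e. a z^2 + b z + c = 0 with a = -1.085, b = -0.891, c = 1.
Discriminant D = b^2 - 4ac = (-0.891)^2 - 4*(-1.085)*1 = 0.793881 - (-4.34) = 5.133881.
D >= 0, so the roots are real: z = (-b +/- sqrt(D)) / (2a) = (0.891 +/- 2.265807) / (-2.17).
  z_1 = (0.891 + 2.265807) / (-2.17) = -1.4547,   |z_1| = 1.4547.
  z_2 = (0.891 - 2.265807) / (-2.17) = 0.6336,   |z_2| = 0.6336.
Moduli of all roots: 1.4547, 0.6336.
All moduli strictly greater than 1? No.
Verdict: Not invertible.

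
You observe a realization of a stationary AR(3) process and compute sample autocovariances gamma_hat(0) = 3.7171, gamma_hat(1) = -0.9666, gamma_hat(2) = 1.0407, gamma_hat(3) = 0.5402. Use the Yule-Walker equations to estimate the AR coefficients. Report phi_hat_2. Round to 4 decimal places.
\hat\phi_{2} = 0.2870

The Yule-Walker equations for an AR(p) process read, in matrix form,
  Gamma_p phi = r_p,   with   (Gamma_p)_{ij} = gamma(|i - j|),
                       (r_p)_i = gamma(i),   i,j = 1..p.
Substitute the sample gammas (Toeplitz matrix and right-hand side of size 3):
  Gamma_p = [[3.7171, -0.9666, 1.0407], [-0.9666, 3.7171, -0.9666], [1.0407, -0.9666, 3.7171]]
  r_p     = [-0.9666, 1.0407, 0.5402]
Written out (R1..R3):
  (R1) 3.7171 phi_1 - 0.9666 phi_2 + 1.0407 phi_3 = -0.9666
  (R2) -0.9666 phi_1 + 3.7171 phi_2 - 0.9666 phi_3 = 1.0407
  (R3) 1.0407 phi_1 - 0.9666 phi_2 + 3.7171 phi_3 = 0.5402
Gaussian elimination:
  R2 <- R2 - (-0.9666/3.7171) R1 = R2 - (-0.260041) R1:  3.465744 phi_2 - 0.695975 phi_3 = 0.789344
  R3 <- R3 - (1.0407/3.7171) R1 = R3 - (0.279976) R1:  -0.695975 phi_2 + 3.425729 phi_3 = 0.810825
  R3 <- R3 - (-0.695975/3.465744) R2 = R3 - (-0.200815) R2:  3.285966 phi_3 = 0.969338
Back-substitution:
  phi_hat_3 = 0.969338 / 3.285966 = 0.294993
  phi_hat_2 = (0.789344 - (-0.695975)(0.294993)) / 3.465744 = 0.286995
  phi_hat_1 = (-0.9666 - (-0.9666)(0.286995) - (1.0407)(0.294993)) / 3.7171 = -0.268002
So phi_hat = [-0.2680, 0.2870, 0.2950].
Therefore phi_hat_2 = 0.2870.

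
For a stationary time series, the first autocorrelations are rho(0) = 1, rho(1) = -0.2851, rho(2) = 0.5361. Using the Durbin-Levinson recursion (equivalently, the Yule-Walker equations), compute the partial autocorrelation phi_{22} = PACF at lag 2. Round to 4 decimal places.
\phi_{22} = 0.4951

The PACF at lag k is phi_{kk}, the last component of the solution
to the Yule-Walker system G_k phi = r_k where
  (G_k)_{ij} = rho(|i - j|), (r_k)_i = rho(i), i,j = 1..k.
Equivalently, Durbin-Levinson gives phi_{kk} iteratively:
  phi_{11} = rho(1)
  phi_{kk} = [rho(k) - sum_{j=1..k-1} phi_{k-1,j} rho(k-j)]
            / [1 - sum_{j=1..k-1} phi_{k-1,j} rho(j)],
  phi_{k,j} = phi_{k-1,j} - phi_{kk} phi_{k-1,k-j},  j = 1..k-1.
Step k = 1:
  phi_11 = rho(1) = -0.2851.
Step k = 2:
  phi_22 = [rho(2) - phi_11 rho(1)] / [1 - phi_11 rho(1)] = [0.5361 - (-0.2851)(-0.2851)] / [1 - (-0.2851)(-0.2851)]
         = 0.45481799 / 0.91871799 = 0.4951.
Therefore phi_{22} = 0.4951.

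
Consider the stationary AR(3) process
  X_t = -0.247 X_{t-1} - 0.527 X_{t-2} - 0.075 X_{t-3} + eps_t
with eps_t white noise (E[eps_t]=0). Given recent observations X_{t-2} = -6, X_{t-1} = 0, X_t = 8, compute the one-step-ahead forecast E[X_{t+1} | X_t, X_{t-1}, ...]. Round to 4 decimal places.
E[X_{t+1} \mid \mathcal F_t] = -1.5260

For an AR(p) model X_t = c + sum_i phi_i X_{t-i} + eps_t, the
one-step-ahead conditional mean is
  E[X_{t+1} | X_t, ...] = c + sum_i phi_i X_{t+1-i}.
Substitute known values:
  E[X_{t+1} | ...] = (-0.247) * (8) + (-0.527) * (0) + (-0.075) * (-6)
                   = -1.5260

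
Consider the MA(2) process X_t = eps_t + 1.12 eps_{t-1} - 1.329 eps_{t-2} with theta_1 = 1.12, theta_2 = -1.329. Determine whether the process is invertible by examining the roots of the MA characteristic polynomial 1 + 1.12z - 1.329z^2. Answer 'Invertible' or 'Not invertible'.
\text{Not invertible}

The MA(q) characteristic polynomial is P(z) = 1 + 1.12z - 1.329z^2.
Invertibility requires all roots to lie outside the unit circle, i.e. |z| > 1 for every root.
Set 1 + (1.12) z + (-1.329) z^2 = 0, i.e. a z^2 + b z + c = 0 with a = -1.329, b = 1.12, c = 1.
Discriminant D = b^2 - 4ac = (1.12)^2 - 4*(-1.329)*1 = 1.2544 - (-5.316) = 6.5704.
D >= 0, so the roots are real: z = (-b +/- sqrt(D)) / (2a) = (-1.12 +/- 2.563279) / (-2.658).
  z_1 = (-1.12 + 2.563279) / (-2.658) = -0.543,   |z_1| = 0.543.
  z_2 = (-1.12 - 2.563279) / (-2.658) = 1.3857,   |z_2| = 1.3857.
Moduli of all roots: 0.5430, 1.3857.
All moduli strictly greater than 1? No.
Verdict: Not invertible.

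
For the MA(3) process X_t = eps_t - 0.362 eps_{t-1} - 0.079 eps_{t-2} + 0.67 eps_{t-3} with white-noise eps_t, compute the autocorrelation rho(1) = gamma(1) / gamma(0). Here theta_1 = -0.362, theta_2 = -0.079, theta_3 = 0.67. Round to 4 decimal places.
\rho(1) = -0.2436

For an MA(q) process with theta_0 = 1, the autocovariance is
  gamma(k) = sigma^2 * sum_{i=0..q-k} theta_i * theta_{i+k},
and rho(k) = gamma(k) / gamma(0). Sigma^2 cancels.
  numerator   = (1)*(-0.362) + (-0.362)*(-0.079) + (-0.079)*(0.67) = -0.386332.
  denominator = (1)^2 + (-0.362)^2 + (-0.079)^2 + (0.67)^2 = 1.586185.
  rho(1) = -0.386332 / 1.586185 = -0.2436.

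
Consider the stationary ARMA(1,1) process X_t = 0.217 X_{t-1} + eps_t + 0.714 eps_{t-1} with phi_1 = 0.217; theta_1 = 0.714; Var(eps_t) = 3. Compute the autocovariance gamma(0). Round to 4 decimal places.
\gamma(0) = 5.7288

Multiply the model equation by X_{t-k} and take expectations. With theta_0 = psi_0 = 1 and psi_j the MA(infinity) weights, this gives
  gamma(k) - sum_i phi_i gamma(k-i) = c_k,
  c_k = sigma^2 * sum_{j=k..q} theta_j psi_{j-k}   (c_k = 0 for k > q),
using gamma(-m) = gamma(m).
psi-weights needed (psi_j = theta_j + sum_i phi_i psi_{j-i}):
  psi_1 = theta_1 + phi_1 = 0.714 + (0.217) = 0.931
Right-hand sides:
  c_0 = sigma^2 (1 + theta_1 psi_1) = 3 * (1 + (0.714)(0.931)) = 3 * 1.664734 = 4.994202
  c_1 = sigma^2 theta_1 = 3 * (0.714) = 2.142
  c_2 = 0
Equations for k = 0 and k = 1 (AR order 1):
  gamma(0) = phi_1 gamma(1) + c_0
  gamma(1) = phi_1 gamma(0) + c_1
Substituting the second into the first: gamma(0) (1 - phi_1^2) = c_0 + phi_1 c_1, so
  gamma(0) = (c_0 + phi_1 c_1) / (1 - phi_1^2) = (4.994202 + (0.217)(2.142)) / (1 - (0.217)^2) = 5.459016 / 0.952911 = 5.728778.
Therefore gamma(0) = 5.7288 (to 4 decimal places).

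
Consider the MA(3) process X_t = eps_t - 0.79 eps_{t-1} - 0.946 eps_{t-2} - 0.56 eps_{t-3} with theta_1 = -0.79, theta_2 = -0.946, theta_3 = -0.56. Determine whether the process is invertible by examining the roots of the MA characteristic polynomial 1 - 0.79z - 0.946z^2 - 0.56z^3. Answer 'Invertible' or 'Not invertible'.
\text{Not invertible}

The MA(q) characteristic polynomial is P(z) = 1 - 0.79z - 0.946z^2 - 0.56z^3.
Invertibility requires all roots to lie outside the unit circle, i.e. |z| > 1 for every root.
Degree 3: look for a simple real root z0 first, then factor out (1 - z/z0) and solve the remaining quadratic.
Testing z0 = 0.625: P(0.625) = 1 + (-0.79)(0.625) + (-0.946)(0.625)^2 + (-0.56)(0.625)^3
  = 1 + (-0.49375) + (-0.369531) + (-0.136719) = 0.  So z_0 = 0.625 is a root, |z_0| = 0.625.
Divide out the factor (1 - 1.6 z) = (1 - z/z0) (since 1/z0 = 1.6):
  P(z) = (1 - 1.6 z)(1 + (0.81) z + (0.35) z^2)
  [check: z-coef 0.81 - (1.6) = -0.79; z^2-coef 0.35 - (1.6)(0.81) = -0.946; z^3-coef -(1.6)(0.35) = -0.56.]
Remaining roots from the quadratic factor 1 + (0.81) z + (0.35) z^2:
  Set 1 + (0.81) z + (0.35) z^2 = 0, i.e. a z^2 + b z + c = 0 with a = 0.35, b = 0.81, c = 1.
  Discriminant D = b^2 - 4ac = (0.81)^2 - 4*(0.35)*1 = 0.6561 - (1.4) = -0.7439.
  D < 0, so the roots are the complex-conjugate pair z = (-b +/- i sqrt(-D)) / (2a) = -1.1571 +/- 1.2321i.
  For a conjugate pair |z|^2 = z * conj(z) = (product of roots) = c/a = 1/(0.35) = 2.857143, so |z| = sqrt(2.857143) = 1.6903 for both roots.
Moduli of all roots: 0.6250, 1.6903, 1.6903.
All moduli strictly greater than 1? No.
Verdict: Not invertible.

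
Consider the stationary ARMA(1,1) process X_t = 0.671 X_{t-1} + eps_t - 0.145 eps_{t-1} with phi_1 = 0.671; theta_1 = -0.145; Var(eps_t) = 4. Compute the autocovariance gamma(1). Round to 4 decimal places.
\gamma(1) = 3.4548

Multiply the model equation by X_{t-k} and take expectations. With theta_0 = psi_0 = 1 and psi_j the MA(infinity) weights, this gives
  gamma(k) - sum_i phi_i gamma(k-i) = c_k,
  c_k = sigma^2 * sum_{j=k..q} theta_j psi_{j-k}   (c_k = 0 for k > q),
using gamma(-m) = gamma(m).
psi-weights needed (psi_j = theta_j + sum_i phi_i psi_{j-i}):
  psi_1 = theta_1 + phi_1 = -0.145 + (0.671) = 0.526
Right-hand sides:
  c_0 = sigma^2 (1 + theta_1 psi_1) = 4 * (1 + (-0.145)(0.526)) = 4 * 0.92373 = 3.69492
  c_1 = sigma^2 theta_1 = 4 * (-0.145) = -0.58
  c_2 = 0
Equations for k = 0 and k = 1 (AR order 1):
  gamma(0) = phi_1 gamma(1) + c_0
  gamma(1) = phi_1 gamma(0) + c_1
Substituting the second into the first: gamma(0) (1 - phi_1^2) = c_0 + phi_1 c_1, so
  gamma(0) = (c_0 + phi_1 c_1) / (1 - phi_1^2) = (3.69492 + (0.671)(-0.58)) / (1 - (0.671)^2) = 3.30574 / 0.549759 = 6.013071.
  gamma(1) = phi_1 gamma(0) + c_1 = (0.671)(6.013071) + (-0.58) = 3.454771.
Therefore gamma(1) = 3.4548 (to 4 decimal places).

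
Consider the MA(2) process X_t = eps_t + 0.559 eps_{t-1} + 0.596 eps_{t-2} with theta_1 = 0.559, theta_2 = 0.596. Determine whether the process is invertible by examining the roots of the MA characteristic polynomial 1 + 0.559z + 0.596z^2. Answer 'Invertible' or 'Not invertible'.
\text{Invertible}

The MA(q) characteristic polynomial is P(z) = 1 + 0.559z + 0.596z^2.
Invertibility requires all roots to lie outside the unit circle, i.e. |z| > 1 for every root.
Set 1 + (0.559) z + (0.596) z^2 = 0, i.e. a z^2 + b z + c = 0 with a = 0.596, b = 0.559, c = 1.
Discriminant D = b^2 - 4ac = (0.559)^2 - 4*(0.596)*1 = 0.312481 - (2.384) = -2.071519.
D < 0, so the roots are the complex-conjugate pair z = (-b +/- i sqrt(-D)) / (2a) = -0.469 +/- 1.2074i.
For a conjugate pair |z|^2 = z * conj(z) = (product of roots) = c/a = 1/(0.596) = 1.677852, so |z| = sqrt(1.677852) = 1.2953 for both roots.
Moduli of all roots: 1.2953, 1.2953.
All moduli strictly greater than 1? Yes.
Verdict: Invertible.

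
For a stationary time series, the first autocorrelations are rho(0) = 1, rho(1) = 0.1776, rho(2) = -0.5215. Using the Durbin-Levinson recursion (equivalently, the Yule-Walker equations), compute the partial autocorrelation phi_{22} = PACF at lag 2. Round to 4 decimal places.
\phi_{22} = -0.5711

The PACF at lag k is phi_{kk}, the last component of the solution
to the Yule-Walker system G_k phi = r_k where
  (G_k)_{ij} = rho(|i - j|), (r_k)_i = rho(i), i,j = 1..k.
Equivalently, Durbin-Levinson gives phi_{kk} iteratively:
  phi_{11} = rho(1)
  phi_{kk} = [rho(k) - sum_{j=1..k-1} phi_{k-1,j} rho(k-j)]
            / [1 - sum_{j=1..k-1} phi_{k-1,j} rho(j)],
  phi_{k,j} = phi_{k-1,j} - phi_{kk} phi_{k-1,k-j},  j = 1..k-1.
Step k = 1:
  phi_11 = rho(1) = 0.1776.
Step k = 2:
  phi_22 = [rho(2) - phi_11 rho(1)] / [1 - phi_11 rho(1)] = [-0.5215 - (0.1776)(0.1776)] / [1 - (0.1776)(0.1776)]
         = -0.55304176 / 0.96845824 = -0.5711.
Therefore phi_{22} = -0.5711.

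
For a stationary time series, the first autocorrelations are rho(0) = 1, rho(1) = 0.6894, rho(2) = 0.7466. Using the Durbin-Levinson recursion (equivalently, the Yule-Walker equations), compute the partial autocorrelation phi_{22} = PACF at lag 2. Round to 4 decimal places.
\phi_{22} = 0.5171

The PACF at lag k is phi_{kk}, the last component of the solution
to the Yule-Walker system G_k phi = r_k where
  (G_k)_{ij} = rho(|i - j|), (r_k)_i = rho(i), i,j = 1..k.
Equivalently, Durbin-Levinson gives phi_{kk} iteratively:
  phi_{11} = rho(1)
  phi_{kk} = [rho(k) - sum_{j=1..k-1} phi_{k-1,j} rho(k-j)]
            / [1 - sum_{j=1..k-1} phi_{k-1,j} rho(j)],
  phi_{k,j} = phi_{k-1,j} - phi_{kk} phi_{k-1,k-j},  j = 1..k-1.
Step k = 1:
  phi_11 = rho(1) = 0.6894.
Step k = 2:
  phi_22 = [rho(2) - phi_11 rho(1)] / [1 - phi_11 rho(1)] = [0.7466 - (0.6894)(0.6894)] / [1 - (0.6894)(0.6894)]
         = 0.27132764 / 0.52472764 = 0.5171.
Therefore phi_{22} = 0.5171.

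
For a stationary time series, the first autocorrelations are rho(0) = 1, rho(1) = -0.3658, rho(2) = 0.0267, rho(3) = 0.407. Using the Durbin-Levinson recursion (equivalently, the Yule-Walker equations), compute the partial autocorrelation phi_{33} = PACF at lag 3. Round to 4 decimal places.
\phi_{33} = 0.4370

The PACF at lag k is phi_{kk}, the last component of the solution
to the Yule-Walker system G_k phi = r_k where
  (G_k)_{ij} = rho(|i - j|), (r_k)_i = rho(i), i,j = 1..k.
Equivalently, Durbin-Levinson gives phi_{kk} iteratively:
  phi_{11} = rho(1)
  phi_{kk} = [rho(k) - sum_{j=1..k-1} phi_{k-1,j} rho(k-j)]
            / [1 - sum_{j=1..k-1} phi_{k-1,j} rho(j)],
  phi_{k,j} = phi_{k-1,j} - phi_{kk} phi_{k-1,k-j},  j = 1..k-1.
Step k = 1:
  phi_11 = rho(1) = -0.3658.
Step k = 2:
  phi_22 = [rho(2) - phi_11 rho(1)] / [1 - phi_11 rho(1)] = [0.0267 - (-0.3658)(-0.3658)] / [1 - (-0.3658)(-0.3658)]
         = -0.10710964 / 0.86619036 = -0.123656.
  Update: phi_21 = phi_11 - phi_22 phi_11 = -0.3658 - (-0.123656)(-0.3658) = -0.411033.
Step k = 3:
  phi_33 = [rho(3) - phi_21 rho(2) - phi_22 rho(1)] / [1 - phi_21 rho(1) - phi_22 rho(2)]
    numerator   = 0.407 - (-0.411033)(0.0267) - (-0.123656)(-0.3658) = 0.37274122
    denominator = 1 - (-0.411033)(-0.3658) - (-0.123656)(0.0267) = 0.85294561
  phi_33 = 0.37274122 / 0.85294561 = 0.437.
Therefore phi_{33} = 0.4370.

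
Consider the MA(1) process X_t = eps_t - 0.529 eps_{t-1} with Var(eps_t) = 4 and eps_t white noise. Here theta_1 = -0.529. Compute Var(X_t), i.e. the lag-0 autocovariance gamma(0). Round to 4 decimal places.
\gamma(0) = 5.1194

For an MA(q) process X_t = eps_t + sum_i theta_i eps_{t-i} with
Var(eps_t) = sigma^2, the variance is
  gamma(0) = sigma^2 * (1 + sum_i theta_i^2).
  sum_i theta_i^2 = (-0.529)^2 = 0.279841.
  gamma(0) = 4 * (1 + 0.279841) = 4 * 1.279841 = 5.119364, which rounds to 5.1194.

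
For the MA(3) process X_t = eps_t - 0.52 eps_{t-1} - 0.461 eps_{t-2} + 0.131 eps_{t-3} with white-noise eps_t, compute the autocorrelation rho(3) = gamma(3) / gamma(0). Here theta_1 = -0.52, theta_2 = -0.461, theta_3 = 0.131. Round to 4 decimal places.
\rho(3) = 0.0873

For an MA(q) process with theta_0 = 1, the autocovariance is
  gamma(k) = sigma^2 * sum_{i=0..q-k} theta_i * theta_{i+k},
and rho(k) = gamma(k) / gamma(0). Sigma^2 cancels.
  numerator   = (1)*(0.131) = 0.131.
  denominator = (1)^2 + (-0.52)^2 + (-0.461)^2 + (0.131)^2 = 1.500082.
  rho(3) = 0.131 / 1.500082 = 0.0873.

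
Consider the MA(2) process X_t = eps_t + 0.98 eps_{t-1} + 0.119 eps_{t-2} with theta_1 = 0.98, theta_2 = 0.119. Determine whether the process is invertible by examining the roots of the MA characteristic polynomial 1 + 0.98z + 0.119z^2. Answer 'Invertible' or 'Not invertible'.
\text{Invertible}

The MA(q) characteristic polynomial is P(z) = 1 + 0.98z + 0.119z^2.
Invertibility requires all roots to lie outside the unit circle, i.e. |z| > 1 for every root.
Set 1 + (0.98) z + (0.119) z^2 = 0, i.e. a z^2 + b z + c = 0 with a = 0.119, b = 0.98, c = 1.
Discriminant D = b^2 - 4ac = (0.98)^2 - 4*(0.119)*1 = 0.9604 - (0.476) = 0.4844.
D >= 0, so the roots are real: z = (-b +/- sqrt(D)) / (2a) = (-0.98 +/- 0.695989) / (0.238).
  z_1 = (-0.98 + 0.695989) / (0.238) = -1.1933,   |z_1| = 1.1933.
  z_2 = (-0.98 - 0.695989) / (0.238) = -7.042,   |z_2| = 7.042.
Moduli of all roots: 1.1933, 7.0420.
All moduli strictly greater than 1? Yes.
Verdict: Invertible.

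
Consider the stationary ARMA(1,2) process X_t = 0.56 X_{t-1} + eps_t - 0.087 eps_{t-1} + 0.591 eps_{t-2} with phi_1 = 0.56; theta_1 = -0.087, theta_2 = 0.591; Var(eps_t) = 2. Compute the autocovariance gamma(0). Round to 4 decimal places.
\gamma(0) = 4.5819

Multiply the model equation by X_{t-k} and take expectations. With theta_0 = psi_0 = 1 and psi_j the MA(infinity) weights, this gives
  gamma(k) - sum_i phi_i gamma(k-i) = c_k,
  c_k = sigma^2 * sum_{j=k..q} theta_j psi_{j-k}   (c_k = 0 for k > q),
using gamma(-m) = gamma(m).
psi-weights needed (psi_j = theta_j + sum_i phi_i psi_{j-i}):
  psi_1 = theta_1 + phi_1 = -0.087 + (0.56) = 0.473
  psi_2 = theta_2 + phi_1 psi_1 = 0.591 + (0.56)(0.473) = 0.85588
Right-hand sides:
  c_0 = sigma^2 (1 + theta_1 psi_1 + theta_2 psi_2) = 2 * (1 + (-0.087)(0.473) + (0.591)(0.85588)) = 2 * 1.464674 = 2.929348
  c_1 = sigma^2 (theta_1 + theta_2 psi_1) = 2 * (-0.087 + (0.591)(0.473)) = 0.385086
  c_2 = sigma^2 theta_2 = 2 * (0.591) = 1.182
Equations for k = 0 and k = 1 (AR order 1):
  gamma(0) = phi_1 gamma(1) + c_0
  gamma(1) = phi_1 gamma(0) + c_1
Substituting the second into the first: gamma(0) (1 - phi_1^2) = c_0 + phi_1 c_1, so
  gamma(0) = (c_0 + phi_1 c_1) / (1 - phi_1^2) = (2.929348 + (0.56)(0.385086)) / (1 - (0.56)^2) = 3.144996 / 0.6864 = 4.581871.
Therefore gamma(0) = 4.5819 (to 4 decimal places).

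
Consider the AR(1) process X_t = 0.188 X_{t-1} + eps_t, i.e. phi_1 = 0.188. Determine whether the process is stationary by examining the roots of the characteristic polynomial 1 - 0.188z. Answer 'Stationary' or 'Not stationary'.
\text{Stationary}

The AR(p) characteristic polynomial is P(z) = 1 - 0.188z.
Stationarity requires all roots to lie outside the unit circle, i.e. |z| > 1 for every root.
This is linear in z: 1 + (-0.188) z = 0  =>  z = -1/(-0.188) = 5.319149,  |z| = 5.319149.
Moduli of all roots: 5.3191.
All moduli strictly greater than 1? Yes.
Verdict: Stationary.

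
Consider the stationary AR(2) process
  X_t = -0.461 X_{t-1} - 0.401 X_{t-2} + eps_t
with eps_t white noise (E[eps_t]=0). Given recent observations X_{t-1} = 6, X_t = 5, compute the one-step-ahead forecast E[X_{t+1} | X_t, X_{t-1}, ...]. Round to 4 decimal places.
E[X_{t+1} \mid \mathcal F_t] = -4.7110

For an AR(p) model X_t = c + sum_i phi_i X_{t-i} + eps_t, the
one-step-ahead conditional mean is
  E[X_{t+1} | X_t, ...] = c + sum_i phi_i X_{t+1-i}.
Substitute known values:
  E[X_{t+1} | ...] = (-0.461) * (5) + (-0.401) * (6)
                   = -4.7110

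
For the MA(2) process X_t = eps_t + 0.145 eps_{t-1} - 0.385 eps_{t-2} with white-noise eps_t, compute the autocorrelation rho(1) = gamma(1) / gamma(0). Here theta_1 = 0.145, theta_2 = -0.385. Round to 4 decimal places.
\rho(1) = 0.0763

For an MA(q) process with theta_0 = 1, the autocovariance is
  gamma(k) = sigma^2 * sum_{i=0..q-k} theta_i * theta_{i+k},
and rho(k) = gamma(k) / gamma(0). Sigma^2 cancels.
  numerator   = (1)*(0.145) + (0.145)*(-0.385) = 0.089175.
  denominator = (1)^2 + (0.145)^2 + (-0.385)^2 = 1.16925.
  rho(1) = 0.089175 / 1.16925 = 0.0763.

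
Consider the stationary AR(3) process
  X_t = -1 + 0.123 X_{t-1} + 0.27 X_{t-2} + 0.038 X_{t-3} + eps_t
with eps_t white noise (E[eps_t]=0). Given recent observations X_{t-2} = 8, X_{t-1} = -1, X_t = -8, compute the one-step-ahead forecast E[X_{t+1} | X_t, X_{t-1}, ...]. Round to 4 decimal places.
E[X_{t+1} \mid \mathcal F_t] = -1.9500

For an AR(p) model X_t = c + sum_i phi_i X_{t-i} + eps_t, the
one-step-ahead conditional mean is
  E[X_{t+1} | X_t, ...] = c + sum_i phi_i X_{t+1-i}.
Substitute known values:
  E[X_{t+1} | ...] = -1 + (0.123) * (-8) + (0.27) * (-1) + (0.038) * (8)
                   = -1.9500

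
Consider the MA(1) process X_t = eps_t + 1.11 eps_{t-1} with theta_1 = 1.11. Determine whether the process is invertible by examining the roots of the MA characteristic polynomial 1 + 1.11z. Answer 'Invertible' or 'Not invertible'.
\text{Not invertible}

The MA(q) characteristic polynomial is P(z) = 1 + 1.11z.
Invertibility requires all roots to lie outside the unit circle, i.e. |z| > 1 for every root.
This is linear in z: 1 + (1.11) z = 0  =>  z = -1/(1.11) = -0.900901,  |z| = 0.900901.
Moduli of all roots: 0.9009.
All moduli strictly greater than 1? No.
Verdict: Not invertible.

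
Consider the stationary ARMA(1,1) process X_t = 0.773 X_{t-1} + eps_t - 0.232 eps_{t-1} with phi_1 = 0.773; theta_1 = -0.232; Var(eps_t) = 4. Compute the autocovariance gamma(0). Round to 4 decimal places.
\gamma(0) = 6.9088

Multiply the model equation by X_{t-k} and take expectations. With theta_0 = psi_0 = 1 and psi_j the MA(infinity) weights, this gives
  gamma(k) - sum_i phi_i gamma(k-i) = c_k,
  c_k = sigma^2 * sum_{j=k..q} theta_j psi_{j-k}   (c_k = 0 for k > q),
using gamma(-m) = gamma(m).
psi-weights needed (psi_j = theta_j + sum_i phi_i psi_{j-i}):
  psi_1 = theta_1 + phi_1 = -0.232 + (0.773) = 0.541
Right-hand sides:
  c_0 = sigma^2 (1 + theta_1 psi_1) = 4 * (1 + (-0.232)(0.541)) = 4 * 0.874488 = 3.497952
  c_1 = sigma^2 theta_1 = 4 * (-0.232) = -0.928
  c_2 = 0
Equations for k = 0 and k = 1 (AR order 1):
  gamma(0) = phi_1 gamma(1) + c_0
  gamma(1) = phi_1 gamma(0) + c_1
Substituting the second into the first: gamma(0) (1 - phi_1^2) = c_0 + phi_1 c_1, so
  gamma(0) = (c_0 + phi_1 c_1) / (1 - phi_1^2) = (3.497952 + (0.773)(-0.928)) / (1 - (0.773)^2) = 2.780608 / 0.402471 = 6.908841.
Therefore gamma(0) = 6.9088 (to 4 decimal places).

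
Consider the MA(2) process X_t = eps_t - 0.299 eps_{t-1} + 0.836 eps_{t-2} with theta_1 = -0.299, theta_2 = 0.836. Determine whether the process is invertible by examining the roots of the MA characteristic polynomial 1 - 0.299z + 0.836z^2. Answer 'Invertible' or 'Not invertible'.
\text{Invertible}

The MA(q) characteristic polynomial is P(z) = 1 - 0.299z + 0.836z^2.
Invertibility requires all roots to lie outside the unit circle, i.e. |z| > 1 for every root.
Set 1 + (-0.299) z + (0.836) z^2 = 0, i.e. a z^2 + b z + c = 0 with a = 0.836, b = -0.299, c = 1.
Discriminant D = b^2 - 4ac = (-0.299)^2 - 4*(0.836)*1 = 0.089401 - (3.344) = -3.254599.
D < 0, so the roots are the complex-conjugate pair z = (-b +/- i sqrt(-D)) / (2a) = 0.1788 +/- 1.079i.
For a conjugate pair |z|^2 = z * conj(z) = (product of roots) = c/a = 1/(0.836) = 1.196172, so |z| = sqrt(1.196172) = 1.0937 for both roots.
Moduli of all roots: 1.0937, 1.0937.
All moduli strictly greater than 1? Yes.
Verdict: Invertible.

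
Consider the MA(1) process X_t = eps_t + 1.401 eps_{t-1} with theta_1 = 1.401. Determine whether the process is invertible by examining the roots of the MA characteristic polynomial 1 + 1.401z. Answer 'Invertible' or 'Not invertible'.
\text{Not invertible}

The MA(q) characteristic polynomial is P(z) = 1 + 1.401z.
Invertibility requires all roots to lie outside the unit circle, i.e. |z| > 1 for every root.
This is linear in z: 1 + (1.401) z = 0  =>  z = -1/(1.401) = -0.713776,  |z| = 0.713776.
Moduli of all roots: 0.7138.
All moduli strictly greater than 1? No.
Verdict: Not invertible.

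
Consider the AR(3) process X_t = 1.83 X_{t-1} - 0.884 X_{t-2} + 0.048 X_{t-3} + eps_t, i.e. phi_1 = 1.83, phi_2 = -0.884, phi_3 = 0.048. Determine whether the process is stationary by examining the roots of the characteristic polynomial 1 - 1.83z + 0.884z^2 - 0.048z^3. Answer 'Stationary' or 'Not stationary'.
\text{Stationary}

The AR(p) characteristic polynomial is P(z) = 1 - 1.83z + 0.884z^2 - 0.048z^3.
Stationarity requires all roots to lie outside the unit circle, i.e. |z| > 1 for every root.
Degree 3: look for a simple real root z0 first, then factor out (1 - z/z0) and solve the remaining quadratic.
Testing z0 = 1.25: P(1.25) = 1 + (-1.83)(1.25) + (0.884)(1.25)^2 + (-0.048)(1.25)^3
  = 1 + (-2.2875) + (1.38125) + (-0.09375) = 0.  So z_0 = 1.25 is a root, |z_0| = 1.25.
Divide out the factor (1 - 0.8 z) = (1 - z/z0) (since 1/z0 = 0.8):
  P(z) = (1 - 0.8 z)(1 + (-1.03) z + (0.06) z^2)
  [check: z-coef -1.03 - (0.8) = -1.83; z^2-coef 0.06 - (0.8)(-1.03) = 0.884; z^3-coef -(0.8)(0.06) = -0.048.]
Remaining roots from the quadratic factor 1 + (-1.03) z + (0.06) z^2:
  Set 1 + (-1.03) z + (0.06) z^2 = 0, i.e. a z^2 + b z + c = 0 with a = 0.06, b = -1.03, c = 1.
  Discriminant D = b^2 - 4ac = (-1.03)^2 - 4*(0.06)*1 = 1.0609 - (0.24) = 0.8209.
  D >= 0, so the roots are real: z = (-b +/- sqrt(D)) / (2a) = (1.03 +/- 0.906035) / (0.12).
    z_1 = (1.03 + 0.906035) / (0.12) = 16.1336,   |z_1| = 16.1336.
    z_2 = (1.03 - 0.906035) / (0.12) = 1.033,   |z_2| = 1.033.
Moduli of all roots: 1.2500, 16.1336, 1.0330.
All moduli strictly greater than 1? Yes.
Verdict: Stationary.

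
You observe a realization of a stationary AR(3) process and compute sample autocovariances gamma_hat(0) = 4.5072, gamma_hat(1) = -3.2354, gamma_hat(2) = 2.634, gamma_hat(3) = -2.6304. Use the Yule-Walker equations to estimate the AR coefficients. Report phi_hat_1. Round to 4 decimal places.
\hat\phi_{1} = -0.5790

The Yule-Walker equations for an AR(p) process read, in matrix form,
  Gamma_p phi = r_p,   with   (Gamma_p)_{ij} = gamma(|i - j|),
                       (r_p)_i = gamma(i),   i,j = 1..p.
Substitute the sample gammas (Toeplitz matrix and right-hand side of size 3):
  Gamma_p = [[4.5072, -3.2354, 2.634], [-3.2354, 4.5072, -3.2354], [2.634, -3.2354, 4.5072]]
  r_p     = [-3.2354, 2.634, -2.6304]
Written out (R1..R3):
  (R1) 4.5072 phi_1 - 3.2354 phi_2 + 2.634 phi_3 = -3.2354
  (R2) -3.2354 phi_1 + 4.5072 phi_2 - 3.2354 phi_3 = 2.634
  (R3) 2.634 phi_1 - 3.2354 phi_2 + 4.5072 phi_3 = -2.6304
Gaussian elimination:
  R2 <- R2 - (-3.2354/4.5072) R1 = R2 - (-0.717829) R1:  2.184735 phi_2 - 1.344638 phi_3 = 0.311535
  R3 <- R3 - (2.634/4.5072) R1 = R3 - (0.584398) R1:  -1.344638 phi_2 + 2.967895 phi_3 = -0.739638
  R3 <- R3 - (-1.344638/2.184735) R2 = R3 - (-0.615469) R2:  2.140311 phi_3 = -0.547897
Back-substitution:
  phi_hat_3 = -0.547897 / 2.140311 = -0.25599
  phi_hat_2 = (0.311535 - (-1.344638)(-0.25599)) / 2.184735 = -0.014957
  phi_hat_1 = (-3.2354 - (-3.2354)(-0.014957) - (2.634)(-0.25599)) / 4.5072 = -0.578966
So phi_hat = [-0.5790, -0.0150, -0.2560].
Therefore phi_hat_1 = -0.5790.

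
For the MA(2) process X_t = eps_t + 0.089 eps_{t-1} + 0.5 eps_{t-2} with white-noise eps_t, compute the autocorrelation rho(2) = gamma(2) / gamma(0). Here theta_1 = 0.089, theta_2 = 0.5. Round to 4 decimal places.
\rho(2) = 0.3975

For an MA(q) process with theta_0 = 1, the autocovariance is
  gamma(k) = sigma^2 * sum_{i=0..q-k} theta_i * theta_{i+k},
and rho(k) = gamma(k) / gamma(0). Sigma^2 cancels.
  numerator   = (1)*(0.5) = 0.5.
  denominator = (1)^2 + (0.089)^2 + (0.5)^2 = 1.257921.
  rho(2) = 0.5 / 1.257921 = 0.3975.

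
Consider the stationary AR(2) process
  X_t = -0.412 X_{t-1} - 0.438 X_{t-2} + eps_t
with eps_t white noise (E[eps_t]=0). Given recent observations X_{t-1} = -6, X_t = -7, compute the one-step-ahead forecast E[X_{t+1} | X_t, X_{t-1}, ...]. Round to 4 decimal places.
E[X_{t+1} \mid \mathcal F_t] = 5.5120

For an AR(p) model X_t = c + sum_i phi_i X_{t-i} + eps_t, the
one-step-ahead conditional mean is
  E[X_{t+1} | X_t, ...] = c + sum_i phi_i X_{t+1-i}.
Substitute known values:
  E[X_{t+1} | ...] = (-0.412) * (-7) + (-0.438) * (-6)
                   = 5.5120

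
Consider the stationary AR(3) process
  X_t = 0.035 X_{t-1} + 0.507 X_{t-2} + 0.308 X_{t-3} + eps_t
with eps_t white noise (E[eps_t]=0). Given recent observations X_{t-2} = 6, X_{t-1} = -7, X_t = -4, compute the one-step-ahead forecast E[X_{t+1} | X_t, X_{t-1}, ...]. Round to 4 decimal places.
E[X_{t+1} \mid \mathcal F_t] = -1.8410

For an AR(p) model X_t = c + sum_i phi_i X_{t-i} + eps_t, the
one-step-ahead conditional mean is
  E[X_{t+1} | X_t, ...] = c + sum_i phi_i X_{t+1-i}.
Substitute known values:
  E[X_{t+1} | ...] = (0.035) * (-4) + (0.507) * (-7) + (0.308) * (6)
                   = -1.8410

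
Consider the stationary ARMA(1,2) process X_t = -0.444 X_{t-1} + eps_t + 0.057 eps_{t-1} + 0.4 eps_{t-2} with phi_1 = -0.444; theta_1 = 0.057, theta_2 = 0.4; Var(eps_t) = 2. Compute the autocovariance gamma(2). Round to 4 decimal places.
\gamma(2) = 1.5007

Multiply the model equation by X_{t-k} and take expectations. With theta_0 = psi_0 = 1 and psi_j the MA(infinity) weights, this gives
  gamma(k) - sum_i phi_i gamma(k-i) = c_k,
  c_k = sigma^2 * sum_{j=k..q} theta_j psi_{j-k}   (c_k = 0 for k > q),
using gamma(-m) = gamma(m).
psi-weights needed (psi_j = theta_j + sum_i phi_i psi_{j-i}):
  psi_1 = theta_1 + phi_1 = 0.057 + (-0.444) = -0.387
  psi_2 = theta_2 + phi_1 psi_1 = 0.4 + (-0.444)(-0.387) = 0.571828
Right-hand sides:
  c_0 = sigma^2 (1 + theta_1 psi_1 + theta_2 psi_2) = 2 * (1 + (0.057)(-0.387) + (0.4)(0.571828)) = 2 * 1.206672 = 2.413344
  c_1 = sigma^2 (theta_1 + theta_2 psi_1) = 2 * (0.057 + (0.4)(-0.387)) = -0.1956
  c_2 = sigma^2 theta_2 = 2 * (0.4) = 0.8
Equations for k = 0 and k = 1 (AR order 1):
  gamma(0) = phi_1 gamma(1) + c_0
  gamma(1) = phi_1 gamma(0) + c_1
Substituting the second into the first: gamma(0) (1 - phi_1^2) = c_0 + phi_1 c_1, so
  gamma(0) = (c_0 + phi_1 c_1) / (1 - phi_1^2) = (2.413344 + (-0.444)(-0.1956)) / (1 - (-0.444)^2) = 2.500191 / 0.802864 = 3.11409.
  gamma(1) = phi_1 gamma(0) + c_1 = (-0.444)(3.11409) + (-0.1956) = -1.578256.
For k = 2: gamma(2) = phi_1 gamma(1) + c_2
  = (-0.444)(-1.578256) + (0.8) = 1.500746.
Therefore gamma(2) = 1.5007 (to 4 decimal places).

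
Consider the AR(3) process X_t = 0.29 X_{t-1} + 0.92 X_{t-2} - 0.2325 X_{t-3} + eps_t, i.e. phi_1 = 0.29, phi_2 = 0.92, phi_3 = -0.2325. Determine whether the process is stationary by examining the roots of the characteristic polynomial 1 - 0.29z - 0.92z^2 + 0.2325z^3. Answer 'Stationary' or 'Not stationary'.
\text{Stationary}

The AR(p) characteristic polynomial is P(z) = 1 - 0.29z - 0.92z^2 + 0.2325z^3.
Stationarity requires all roots to lie outside the unit circle, i.e. |z| > 1 for every root.
Degree 3: look for a simple real root z0 first, then factor out (1 - z/z0) and solve the remaining quadratic.
Testing z0 = 4: P(4) = 1 + (-0.29)(4) + (-0.92)(4)^2 + (0.2325)(4)^3
  = 1 + (-1.16) + (-14.72) + (14.88) = 0.  So z_0 = 4 is a root, |z_0| = 4.
Divide out the factor (1 - 0.25 z) = (1 - z/z0) (since 1/z0 = 0.25):
  P(z) = (1 - 0.25 z)(1 + (-0.04) z + (-0.93) z^2)
  [check: z-coef -0.04 - (0.25) = -0.29; z^2-coef -0.93 - (0.25)(-0.04) = -0.92; z^3-coef -(0.25)(-0.93) = 0.2325.]
Remaining roots from the quadratic factor 1 + (-0.04) z + (-0.93) z^2:
  Set 1 + (-0.04) z + (-0.93) z^2 = 0, i.e. a z^2 + b z + c = 0 with a = -0.93, b = -0.04, c = 1.
  Discriminant D = b^2 - 4ac = (-0.04)^2 - 4*(-0.93)*1 = 0.0016 - (-3.72) = 3.7216.
  D >= 0, so the roots are real: z = (-b +/- sqrt(D)) / (2a) = (0.04 +/- 1.929145) / (-1.86).
    z_1 = (0.04 + 1.929145) / (-1.86) = -1.0587,   |z_1| = 1.0587.
    z_2 = (0.04 - 1.929145) / (-1.86) = 1.0157,   |z_2| = 1.0157.
Moduli of all roots: 4.0000, 1.0587, 1.0157.
All moduli strictly greater than 1? Yes.
Verdict: Stationary.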